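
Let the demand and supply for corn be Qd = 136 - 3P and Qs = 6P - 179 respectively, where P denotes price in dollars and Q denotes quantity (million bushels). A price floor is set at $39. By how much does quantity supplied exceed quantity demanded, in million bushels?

Setting quantity demanded equal to quantity supplied, 136 - 3P = 6P - 179, gives P* = 35 and Q* = 31.
Since 39 > 35, the floor is binding.
At P = 39: Qd = 136 - 3·39 = 19 and Qs = 6·39 - 179 = 55.
Surplus = Qs - Qd = 55 - 19 = 36.

36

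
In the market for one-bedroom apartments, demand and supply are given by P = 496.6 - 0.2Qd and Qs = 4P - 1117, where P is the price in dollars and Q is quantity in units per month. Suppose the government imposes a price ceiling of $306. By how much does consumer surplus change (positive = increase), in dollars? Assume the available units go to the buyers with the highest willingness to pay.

Rearranging demand gives Qd = 2483 - 5P. Without the control the market clears where 2483 - 5P = 4P - 1117, i.e. P* = 400 and Q* = 483.
Because the ceiling (306) lies below the market-clearing price, it is binding.
At P = 306: Qd = 2483 - 5·306 = 953 and Qs = 4·306 - 1117 = 107.
Consumer surplus without the control is ½ · (496.6 - 400) · 483 = 23328.9.
With the ceiling, 107 units are sold at 306 (assume they go to the highest-value buyers). The demand price at Q = 107 is 475.2, so CS = ½ · [(496.6 - 306) + (475.2 - 306)] · 107 = 19249.3.
Change in consumer surplus = 19249.3 - 23328.9 = -4079.6.

-4079.6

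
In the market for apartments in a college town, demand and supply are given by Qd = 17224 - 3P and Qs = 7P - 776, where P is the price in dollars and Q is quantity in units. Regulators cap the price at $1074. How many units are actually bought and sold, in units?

6742

Setting quantity demanded equal to quantity supplied, 17224 - 3P = 7P - 776, gives P* = 1800 and Q* = 11824.
Since 1074 < 1800, the ceiling is binding.
At P = 1074: Qd = 17224 - 3·1074 = 14002 and Qs = 7·1074 - 776 = 6742.
The quantity actually transacted is the short side, supply: 6742.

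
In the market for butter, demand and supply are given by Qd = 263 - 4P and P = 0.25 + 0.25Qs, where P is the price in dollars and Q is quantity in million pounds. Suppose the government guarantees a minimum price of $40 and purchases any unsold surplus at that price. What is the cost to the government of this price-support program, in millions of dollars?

Rearranging supply gives Qs = 4P - 1. Setting quantity demanded equal to quantity supplied, 263 - 4P = 4P - 1, gives P* = 33 and Q* = 131.
Since 40 > 33, the floor is binding.
At P = 40: Qd = 263 - 4·40 = 103 and Qs = 4·40 - 1 = 159.
Surplus = Qs - Qd = 56.
Government expenditure = surplus × support price = 56 × 40 = 2240.

2240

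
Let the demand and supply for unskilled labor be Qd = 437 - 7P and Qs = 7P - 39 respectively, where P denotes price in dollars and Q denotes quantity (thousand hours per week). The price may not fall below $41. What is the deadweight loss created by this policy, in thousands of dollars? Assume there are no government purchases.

343

Without the control the market clears where 437 - 7P = 7P - 39, i.e. P* = 34 and Q* = 199.
Because the floor (41) lies above the market-clearing price, it is binding.
At P = 41: Qd = 437 - 7·41 = 150 and Qs = 7·41 - 39 = 248.
Quantity traded falls to 150. At Q = 150 the demand price is (437 - 150)/7 = 41 and the supply price is (39 + 150)/7 = 27.
Deadweight loss = ½ · (41 - 27) · (199 - 150) = ½ · 14 · 49 = 343.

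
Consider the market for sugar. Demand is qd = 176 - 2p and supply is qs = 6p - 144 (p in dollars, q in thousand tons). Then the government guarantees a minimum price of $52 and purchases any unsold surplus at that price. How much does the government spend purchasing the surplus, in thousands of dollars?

Without the control the market clears where 176 - 2p = 6p - 144, i.e. p* = 40 and q* = 96.
The floor of 52 is above the equilibrium price 40, so it binds.
At p = 52: qd = 176 - 2·52 = 72 and qs = 6·52 - 144 = 168.
Surplus = qs - qd = 96.
Government expenditure = surplus × support price = 96 × 52 = 4992.

4992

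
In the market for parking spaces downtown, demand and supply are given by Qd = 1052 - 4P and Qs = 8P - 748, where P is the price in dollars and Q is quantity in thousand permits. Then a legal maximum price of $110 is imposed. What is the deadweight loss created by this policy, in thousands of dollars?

In a free market, 1052 - 4P = 8P - 748 gives the equilibrium P* = 150, Q* = 452.
The ceiling of 110 is below the equilibrium price 150, so it binds.
At P = 110: Qd = 1052 - 4·110 = 612 and Qs = 8·110 - 748 = 132.
Quantity traded falls to 132. At Q = 132 the demand price is (1052 - 132)/4 = 230 and the supply price is (748 + 132)/8 = 110.
Deadweight loss = ½ · (230 - 110) · (452 - 132) = ½ · 120 · 320 = 19200.

19200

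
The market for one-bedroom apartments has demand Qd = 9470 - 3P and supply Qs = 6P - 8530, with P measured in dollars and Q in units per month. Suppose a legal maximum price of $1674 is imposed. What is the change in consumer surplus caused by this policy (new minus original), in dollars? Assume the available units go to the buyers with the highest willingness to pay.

-144092

In a free market, 9470 - 3P = 6P - 8530 gives the equilibrium P* = 2000, Q* = 3470.
The ceiling of 1674 is below the equilibrium price 2000, so it binds.
At P = 1674: Qd = 9470 - 3·1674 = 4448 and Qs = 6·1674 - 8530 = 1514.
Consumer surplus without the control is ½ · (9470/3 - 2000) · 3470 = 6020450/3.
With the ceiling, 1514 units are sold at 1674 (assume they go to the highest-value buyers). The demand price at Q = 1514 is 2652, so CS = ½ · [(9470/3 - 1674) + (2652 - 1674)] · 1514 = 5588174/3.
Change in consumer surplus = 5588174/3 - 6020450/3 = -144092.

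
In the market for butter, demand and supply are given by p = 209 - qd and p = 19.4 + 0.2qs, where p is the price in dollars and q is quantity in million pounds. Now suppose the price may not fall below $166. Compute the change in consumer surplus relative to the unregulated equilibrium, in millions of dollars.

-11557.5

Rearranging demand gives qd = 209 - p; rearranging supply gives qs = 5p - 97. Setting quantity demanded equal to quantity supplied, 209 - p = 5p - 97, gives p* = 51 and q* = 158.
Because the floor (166) lies above the market-clearing price, it is binding.
At p = 166: qd = 209 - 166 = 43 and qs = 5·166 - 97 = 733.
Consumer surplus without the control is ½ · (209 - 51) · 158 = 12482.
With the floor, consumers buy 43 units at 166, so CS = ½ · (209 - 166) · 43 = 924.5.
Change in consumer surplus = 924.5 - 12482 = -11557.5.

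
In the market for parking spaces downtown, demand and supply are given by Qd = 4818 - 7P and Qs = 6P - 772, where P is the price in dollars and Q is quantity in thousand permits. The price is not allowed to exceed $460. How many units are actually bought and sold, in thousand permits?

1808

Without the control the market clears where 4818 - 7P = 6P - 772, i.e. P* = 430 and Q* = 1808.
Since 460 is above P* = 430, the ceiling does not bind and the free-market outcome prevails.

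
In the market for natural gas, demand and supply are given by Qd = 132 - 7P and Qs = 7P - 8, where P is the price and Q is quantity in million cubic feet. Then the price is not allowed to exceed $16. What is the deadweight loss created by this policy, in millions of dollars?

Equilibrium: 132 - 7P = 7P - 8, so 140 = 14P and P* = 10, Q* = 62.
Since 16 is above P* = 10, the ceiling does not bind and the free-market outcome prevails.
Since the control does not bind, no trades are prevented and deadweight loss is zero.

0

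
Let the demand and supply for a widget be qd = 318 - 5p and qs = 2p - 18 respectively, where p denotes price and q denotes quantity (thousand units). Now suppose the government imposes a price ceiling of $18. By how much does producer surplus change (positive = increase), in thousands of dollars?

-1440

Without the control the market clears where 318 - 5p = 2p - 18, i.e. p* = 48 and q* = 78.
The ceiling of 18 is below the equilibrium price 48, so it binds.
At p = 18: qd = 318 - 5·18 = 228 and qs = 2·18 - 18 = 18.
Producer surplus without the control is ½ · (48 - 9) · 78 = 1521.
With the ceiling, producers sell 18 units at 18, so PS = ½ · (18 - 9) · 18 = 81.
Change in producer surplus = 81 - 1521 = -1440.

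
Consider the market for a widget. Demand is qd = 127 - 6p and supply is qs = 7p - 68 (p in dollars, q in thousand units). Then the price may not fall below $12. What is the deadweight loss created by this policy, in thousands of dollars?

In a free market, 127 - 6p = 7p - 68 gives the equilibrium p* = 15, q* = 37.
Since 12 is below p* = 15, the floor does not bind and the free-market outcome prevails.
Since the control does not bind, no trades are prevented and deadweight loss is zero.

0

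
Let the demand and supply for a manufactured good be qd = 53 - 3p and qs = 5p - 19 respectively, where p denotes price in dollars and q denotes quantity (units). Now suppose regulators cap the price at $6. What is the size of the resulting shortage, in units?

In a free market, 53 - 3p = 5p - 19 gives the equilibrium p* = 9, q* = 26.
Since 6 < 9, the ceiling is binding.
At p = 6: qd = 53 - 3·6 = 35 and qs = 5·6 - 19 = 11.
Shortage = qd - qs = 35 - 11 = 24.

24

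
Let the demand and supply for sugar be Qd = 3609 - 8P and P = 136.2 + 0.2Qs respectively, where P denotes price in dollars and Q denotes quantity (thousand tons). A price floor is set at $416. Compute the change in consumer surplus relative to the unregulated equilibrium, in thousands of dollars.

Rearranging supply gives Qs = 5P - 681. Equilibrium: 3609 - 8P = 5P - 681, so 4290 = 13P and P* = 330, Q* = 969.
Because the floor (416) lies above the market-clearing price, it is binding.
At P = 416: Qd = 3609 - 8·416 = 281 and Qs = 5·416 - 681 = 1399.
Consumer surplus without the control is ½ · (451.125 - 330) · 969 = 58685.0625.
With the floor, consumers buy 281 units at 416, so CS = ½ · (451.125 - 416) · 281 = 4935.0625.
Change in consumer surplus = 4935.0625 - 58685.0625 = -53750.

-53750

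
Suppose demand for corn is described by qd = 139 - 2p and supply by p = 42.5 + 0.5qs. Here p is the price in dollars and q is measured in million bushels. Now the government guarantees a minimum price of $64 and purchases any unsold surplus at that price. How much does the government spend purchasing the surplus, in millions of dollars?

Rearranging supply gives qs = 2p - 85. In a free market, 139 - 2p = 2p - 85 gives the equilibrium p* = 56, q* = 27.
Since 64 > 56, the floor is binding.
At p = 64: qd = 139 - 2·64 = 11 and qs = 2·64 - 85 = 43.
Surplus = qs - qd = 32.
Government expenditure = surplus × support price = 32 × 64 = 2048.

2048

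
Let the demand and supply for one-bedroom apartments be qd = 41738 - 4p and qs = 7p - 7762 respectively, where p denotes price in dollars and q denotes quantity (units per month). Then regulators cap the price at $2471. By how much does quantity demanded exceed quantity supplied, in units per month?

22319

Without the control the market clears where 41738 - 4p = 7p - 7762, i.e. p* = 4500 and q* = 23738.
Because the ceiling (2471) lies below the market-clearing price, it is binding.
At p = 2471: qd = 41738 - 4·2471 = 31854 and qs = 7·2471 - 7762 = 9535.
Shortage = qd - qs = 31854 - 9535 = 22319.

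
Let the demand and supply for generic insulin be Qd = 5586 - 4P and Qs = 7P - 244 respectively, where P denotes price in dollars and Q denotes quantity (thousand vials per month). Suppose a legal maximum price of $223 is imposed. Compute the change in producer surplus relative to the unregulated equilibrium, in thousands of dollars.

-734190.5

Equilibrium: 5586 - 4P = 7P - 244, so 5830 = 11P and P* = 530, Q* = 3466.
Since 223 < 530, the ceiling is binding.
At P = 223: Qd = 5586 - 4·223 = 4694 and Qs = 7·223 - 244 = 1317.
Producer surplus without the control is ½ · (530 - 244/7) · 3466 = 6006578/7.
With the ceiling, producers sell 1317 units at 223, so PS = ½ · (223 - 244/7) · 1317 = 1734489/14.
Change in producer surplus = 1734489/14 - 6006578/7 = -734190.5.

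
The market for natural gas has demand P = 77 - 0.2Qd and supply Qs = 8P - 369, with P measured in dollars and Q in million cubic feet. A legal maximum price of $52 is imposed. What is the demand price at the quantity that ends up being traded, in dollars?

Rearranging demand gives Qd = 385 - 5P. Equilibrium: 385 - 5P = 8P - 369, so 754 = 13P and P* = 58, Q* = 95.
Because the ceiling (52) lies below the market-clearing price, it is binding.
At P = 52: Qd = 385 - 5·52 = 125 and Qs = 8·52 - 369 = 47.
Only 47 units reach the market. On the demand curve, the marginal buyer's willingness to pay at Q = 47 is (385 - 47)/5 = 67.6.

67.6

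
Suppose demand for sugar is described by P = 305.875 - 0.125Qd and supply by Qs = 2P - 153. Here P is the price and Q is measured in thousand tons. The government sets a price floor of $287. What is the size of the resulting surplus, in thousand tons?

Rearranging demand gives Qd = 2447 - 8P. Without the control the market clears where 2447 - 8P = 2P - 153, i.e. P* = 260 and Q* = 367.
Because the floor (287) lies above the market-clearing price, it is binding.
At P = 287: Qd = 2447 - 8·287 = 151 and Qs = 2·287 - 153 = 421.
Surplus = Qs - Qd = 421 - 151 = 270.

270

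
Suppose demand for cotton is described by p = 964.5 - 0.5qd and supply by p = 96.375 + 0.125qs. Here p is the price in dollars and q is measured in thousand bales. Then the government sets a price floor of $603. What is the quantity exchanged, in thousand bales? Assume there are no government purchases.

Rearranging demand gives qd = 1929 - 2p; rearranging supply gives qs = 8p - 771. In a free market, 1929 - 2p = 8p - 771 gives the equilibrium p* = 270, q* = 1389.
The floor of 603 is above the equilibrium price 270, so it binds.
At p = 603: qd = 1929 - 2·603 = 723 and qs = 8·603 - 771 = 4053.
The quantity actually transacted is the short side, demand: 723.

723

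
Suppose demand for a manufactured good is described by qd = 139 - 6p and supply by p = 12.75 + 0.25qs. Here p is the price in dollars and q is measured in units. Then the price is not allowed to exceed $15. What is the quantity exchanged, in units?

Rearranging supply gives qs = 4p - 51. Equilibrium: 139 - 6p = 4p - 51, so 190 = 10p and p* = 19, q* = 25.
Because the ceiling (15) lies below the market-clearing price, it is binding.
At p = 15: qd = 139 - 6·15 = 49 and qs = 4·15 - 51 = 9.
The quantity actually transacted is the short side, supply: 9.

9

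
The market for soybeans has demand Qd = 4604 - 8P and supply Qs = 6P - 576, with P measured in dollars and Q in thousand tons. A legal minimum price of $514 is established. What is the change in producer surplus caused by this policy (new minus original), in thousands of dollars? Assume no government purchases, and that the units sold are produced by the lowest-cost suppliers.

Setting quantity demanded equal to quantity supplied, 4604 - 8P = 6P - 576, gives P* = 370 and Q* = 1644.
The floor of 514 is above the equilibrium price 370, so it binds.
At P = 514: Qd = 4604 - 8·514 = 492 and Qs = 6·514 - 576 = 2508.
Producer surplus without the control is ½ · (370 - 96) · 1644 = 225228.
With the floor, 492 units are sold at 514. The supply price at Q = 492 is 178, so PS = ½ · [(514 - 96) + (514 - 178)] · 492 = 185484.
Change in producer surplus = 185484 - 225228 = -39744.

-39744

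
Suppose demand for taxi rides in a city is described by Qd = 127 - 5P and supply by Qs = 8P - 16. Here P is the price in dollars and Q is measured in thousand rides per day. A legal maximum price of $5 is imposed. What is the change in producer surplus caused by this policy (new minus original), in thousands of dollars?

In a free market, 127 - 5P = 8P - 16 gives the equilibrium P* = 11, Q* = 72.
Since 5 < 11, the ceiling is binding.
At P = 5: Qd = 127 - 5·5 = 102 and Qs = 8·5 - 16 = 24.
Producer surplus without the control is ½ · (11 - 2) · 72 = 324.
With the ceiling, producers sell 24 units at 5, so PS = ½ · (5 - 2) · 24 = 36.
Change in producer surplus = 36 - 324 = -288.

-288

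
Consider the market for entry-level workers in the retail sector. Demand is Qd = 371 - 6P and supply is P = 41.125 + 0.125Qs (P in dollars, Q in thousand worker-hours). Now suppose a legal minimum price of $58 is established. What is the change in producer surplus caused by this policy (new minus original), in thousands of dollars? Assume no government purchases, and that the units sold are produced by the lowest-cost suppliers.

Rearranging supply gives Qs = 8P - 329. Without the control the market clears where 371 - 6P = 8P - 329, i.e. P* = 50 and Q* = 71.
Because the floor (58) lies above the market-clearing price, it is binding.
At P = 58: Qd = 371 - 6·58 = 23 and Qs = 8·58 - 329 = 135.
Producer surplus without the control is ½ · (50 - 41.125) · 71 = 315.0625.
With the floor, 23 units are sold at 58. The supply price at Q = 23 is 44, so PS = ½ · [(58 - 41.125) + (58 - 44)] · 23 = 355.0625.
Change in producer surplus = 355.0625 - 315.0625 = 40.

40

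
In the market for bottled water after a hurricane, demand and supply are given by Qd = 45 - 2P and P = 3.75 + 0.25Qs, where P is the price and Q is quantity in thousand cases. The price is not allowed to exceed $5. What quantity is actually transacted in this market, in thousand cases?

Rearranging supply gives Qs = 4P - 15. Without the control the market clears where 45 - 2P = 4P - 15, i.e. P* = 10 and Q* = 25.
Since 5 < 10, the ceiling is binding.
At P = 5: Qd = 45 - 2·5 = 35 and Qs = 4·5 - 15 = 5.
The quantity actually transacted is the short side, supply: 5.

5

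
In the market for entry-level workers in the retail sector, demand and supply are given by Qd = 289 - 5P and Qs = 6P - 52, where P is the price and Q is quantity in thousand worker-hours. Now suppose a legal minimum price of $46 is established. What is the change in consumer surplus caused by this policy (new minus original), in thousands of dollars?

Without the control the market clears where 289 - 5P = 6P - 52, i.e. P* = 31 and Q* = 134.
Because the floor (46) lies above the market-clearing price, it is binding.
At P = 46: Qd = 289 - 5·46 = 59 and Qs = 6·46 - 52 = 224.
Consumer surplus without the control is ½ · (57.8 - 31) · 134 = 1795.6.
With the floor, consumers buy 59 units at 46, so CS = ½ · (57.8 - 46) · 59 = 348.1.
Change in consumer surplus = 348.1 - 1795.6 = -1447.5.

-1447.5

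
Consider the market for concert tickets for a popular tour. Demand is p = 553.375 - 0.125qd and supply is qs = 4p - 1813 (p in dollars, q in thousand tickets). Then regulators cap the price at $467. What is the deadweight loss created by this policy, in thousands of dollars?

8427

Rearranging demand gives qd = 4427 - 8p. In a free market, 4427 - 8p = 4p - 1813 gives the equilibrium p* = 520, q* = 267.
The ceiling of 467 is below the equilibrium price 520, so it binds.
At p = 467: qd = 4427 - 8·467 = 691 and qs = 4·467 - 1813 = 55.
Quantity traded falls to 55. At q = 55 the demand price is (4427 - 55)/8 = 546.5 and the supply price is (1813 + 55)/4 = 467.
Deadweight loss = ½ · (546.5 - 467) · (267 - 55) = ½ · 79.5 · 212 = 8427.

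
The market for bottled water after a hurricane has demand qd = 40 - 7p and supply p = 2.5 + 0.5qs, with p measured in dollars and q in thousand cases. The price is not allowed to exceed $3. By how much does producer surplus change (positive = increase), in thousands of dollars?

Rearranging supply gives qs = 2p - 5. Setting quantity demanded equal to quantity supplied, 40 - 7p = 2p - 5, gives p* = 5 and q* = 5.
The ceiling of 3 is below the equilibrium price 5, so it binds.
At p = 3: qd = 40 - 7·3 = 19 and qs = 2·3 - 5 = 1.
Producer surplus without the control is ½ · (5 - 2.5) · 5 = 6.25.
With the ceiling, producers sell 1 units at 3, so PS = ½ · (3 - 2.5) · 1 = 0.25.
Change in producer surplus = 0.25 - 6.25 = -6.

-6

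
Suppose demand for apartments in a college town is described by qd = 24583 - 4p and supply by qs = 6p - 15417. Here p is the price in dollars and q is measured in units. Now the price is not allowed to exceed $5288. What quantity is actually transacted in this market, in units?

In a free market, 24583 - 4p = 6p - 15417 gives the equilibrium p* = 4000, q* = 8583.
The ceiling of 5288 is above the equilibrium price 4000, so it is not binding; the market clears at p* = 4000, q* = 8583.

8583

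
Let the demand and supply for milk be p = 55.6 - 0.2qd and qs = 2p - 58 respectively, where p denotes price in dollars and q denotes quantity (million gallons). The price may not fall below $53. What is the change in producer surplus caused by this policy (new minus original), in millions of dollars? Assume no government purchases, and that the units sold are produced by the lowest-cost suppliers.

-91.25

Rearranging demand gives qd = 278 - 5p. In a free market, 278 - 5p = 2p - 58 gives the equilibrium p* = 48, q* = 38.
The floor of 53 is above the equilibrium price 48, so it binds.
At p = 53: qd = 278 - 5·53 = 13 and qs = 2·53 - 58 = 48.
Producer surplus without the control is ½ · (48 - 29) · 38 = 361.
With the floor, 13 units are sold at 53. The supply price at q = 13 is 35.5, so PS = ½ · [(53 - 29) + (53 - 35.5)] · 13 = 269.75.
Change in producer surplus = 269.75 - 361 = -91.25.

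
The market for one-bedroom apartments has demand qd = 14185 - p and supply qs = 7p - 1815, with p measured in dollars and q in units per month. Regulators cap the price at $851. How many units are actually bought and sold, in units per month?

4142

Equilibrium: 14185 - p = 7p - 1815, so 16000 = 8p and p* = 2000, q* = 12185.
Because the ceiling (851) lies below the market-clearing price, it is binding.
At p = 851: qd = 14185 - 851 = 13334 and qs = 7·851 - 1815 = 4142.
The quantity actually transacted is the short side, supply: 4142.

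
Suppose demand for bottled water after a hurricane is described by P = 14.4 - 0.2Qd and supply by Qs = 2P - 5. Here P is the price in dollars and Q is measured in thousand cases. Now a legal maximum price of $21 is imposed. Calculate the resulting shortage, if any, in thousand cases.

0

Rearranging demand gives Qd = 72 - 5P. In a free market, 72 - 5P = 2P - 5 gives the equilibrium P* = 11, Q* = 17.
Since 21 is above P* = 11, the ceiling does not bind and the free-market outcome prevails.
Since the control does not bind, there is no shortage.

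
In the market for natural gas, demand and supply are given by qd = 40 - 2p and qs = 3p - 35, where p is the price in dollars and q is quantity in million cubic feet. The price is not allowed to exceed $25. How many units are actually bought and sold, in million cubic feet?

In a free market, 40 - 2p = 3p - 35 gives the equilibrium p* = 15, q* = 10.
The ceiling of 25 is above the equilibrium price 15, so it is not binding; the market clears at p* = 15, q* = 10.

10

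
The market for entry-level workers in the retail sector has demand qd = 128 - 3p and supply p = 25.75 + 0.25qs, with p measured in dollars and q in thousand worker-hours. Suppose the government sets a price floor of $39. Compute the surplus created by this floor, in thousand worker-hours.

42

Rearranging supply gives qs = 4p - 103. Setting quantity demanded equal to quantity supplied, 128 - 3p = 4p - 103, gives p* = 33 and q* = 29.
Because the floor (39) lies above the market-clearing price, it is binding.
At p = 39: qd = 128 - 3·39 = 11 and qs = 4·39 - 103 = 53.
Surplus = qs - qd = 53 - 11 = 42.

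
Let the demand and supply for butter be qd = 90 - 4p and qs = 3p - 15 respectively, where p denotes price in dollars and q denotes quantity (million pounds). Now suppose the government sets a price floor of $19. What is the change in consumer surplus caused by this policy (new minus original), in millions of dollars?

Without the control the market clears where 90 - 4p = 3p - 15, i.e. p* = 15 and q* = 30.
The floor of 19 is above the equilibrium price 15, so it binds.
At p = 19: qd = 90 - 4·19 = 14 and qs = 3·19 - 15 = 42.
Consumer surplus without the control is ½ · (22.5 - 15) · 30 = 112.5.
With the floor, consumers buy 14 units at 19, so CS = ½ · (22.5 - 19) · 14 = 24.5.
Change in consumer surplus = 24.5 - 112.5 = -88.

-88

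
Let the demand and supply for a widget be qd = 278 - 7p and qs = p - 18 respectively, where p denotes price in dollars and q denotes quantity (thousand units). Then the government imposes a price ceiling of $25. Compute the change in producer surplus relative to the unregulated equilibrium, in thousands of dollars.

-156

Setting quantity demanded equal to quantity supplied, 278 - 7p = p - 18, gives p* = 37 and q* = 19.
Because the ceiling (25) lies below the market-clearing price, it is binding.
At p = 25: qd = 278 - 7·25 = 103 and qs = 25 - 18 = 7.
Producer surplus without the control is ½ · (37 - 18) · 19 = 180.5.
With the ceiling, producers sell 7 units at 25, so PS = ½ · (25 - 18) · 7 = 24.5.
Change in producer surplus = 24.5 - 180.5 = -156.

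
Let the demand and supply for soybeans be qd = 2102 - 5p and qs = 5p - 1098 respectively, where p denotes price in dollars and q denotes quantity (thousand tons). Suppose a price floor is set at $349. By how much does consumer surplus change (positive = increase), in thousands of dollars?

Setting quantity demanded equal to quantity supplied, 2102 - 5p = 5p - 1098, gives p* = 320 and q* = 502.
Since 349 > 320, the floor is binding.
At p = 349: qd = 2102 - 5·349 = 357 and qs = 5·349 - 1098 = 647.
Consumer surplus without the control is ½ · (420.4 - 320) · 502 = 25200.4.
With the floor, consumers buy 357 units at 349, so CS = ½ · (420.4 - 349) · 357 = 12744.9.
Change in consumer surplus = 12744.9 - 25200.4 = -12455.5.

-12455.5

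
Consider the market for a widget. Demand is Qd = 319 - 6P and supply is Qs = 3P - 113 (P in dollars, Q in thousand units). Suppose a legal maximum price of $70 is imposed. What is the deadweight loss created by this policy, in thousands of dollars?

0

In a free market, 319 - 6P = 3P - 113 gives the equilibrium P* = 48, Q* = 31.
Since 70 is above P* = 48, the ceiling does not bind and the free-market outcome prevails.
Since the control does not bind, no trades are prevented and deadweight loss is zero.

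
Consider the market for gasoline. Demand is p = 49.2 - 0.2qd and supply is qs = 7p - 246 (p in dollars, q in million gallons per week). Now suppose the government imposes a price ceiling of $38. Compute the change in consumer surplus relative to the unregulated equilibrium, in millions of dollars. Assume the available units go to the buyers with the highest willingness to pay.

Rearranging demand gives qd = 246 - 5p. Without the control the market clears where 246 - 5p = 7p - 246, i.e. p* = 41 and q* = 41.
The ceiling of 38 is below the equilibrium price 41, so it binds.
At p = 38: qd = 246 - 5·38 = 56 and qs = 7·38 - 246 = 20.
Consumer surplus without the control is ½ · (49.2 - 41) · 41 = 168.1.
With the ceiling, 20 units are sold at 38 (assume they go to the highest-value buyers). The demand price at q = 20 is 45.2, so CS = ½ · [(49.2 - 38) + (45.2 - 38)] · 20 = 184.
Change in consumer surplus = 184 - 168.1 = 15.9.

15.9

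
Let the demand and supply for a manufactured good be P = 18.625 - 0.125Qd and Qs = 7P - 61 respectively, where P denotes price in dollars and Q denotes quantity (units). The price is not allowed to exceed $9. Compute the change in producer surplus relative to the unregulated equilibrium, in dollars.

-97.5

Rearranging demand gives Qd = 149 - 8P. Setting quantity demanded equal to quantity supplied, 149 - 8P = 7P - 61, gives P* = 14 and Q* = 37.
The ceiling of 9 is below the equilibrium price 14, so it binds.
At P = 9: Qd = 149 - 8·9 = 77 and Qs = 7·9 - 61 = 2.
Producer surplus without the control is ½ · (14 - 61/7) · 37 = 1369/14.
With the ceiling, producers sell 2 units at 9, so PS = ½ · (9 - 61/7) · 2 = 2/7.
Change in producer surplus = 2/7 - 1369/14 = -97.5.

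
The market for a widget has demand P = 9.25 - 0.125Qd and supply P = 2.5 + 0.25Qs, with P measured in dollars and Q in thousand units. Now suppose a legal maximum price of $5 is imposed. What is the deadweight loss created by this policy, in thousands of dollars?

Rearranging demand gives Qd = 74 - 8P; rearranging supply gives Qs = 4P - 10. Equilibrium: 74 - 8P = 4P - 10, so 84 = 12P and P* = 7, Q* = 18.
The ceiling of 5 is below the equilibrium price 7, so it binds.
At P = 5: Qd = 74 - 8·5 = 34 and Qs = 4·5 - 10 = 10.
Quantity traded falls to 10. At Q = 10 the demand price is (74 - 10)/8 = 8 and the supply price is (10 + 10)/4 = 5.
Deadweight loss = ½ · (8 - 5) · (18 - 10) = ½ · 3 · 8 = 12.

12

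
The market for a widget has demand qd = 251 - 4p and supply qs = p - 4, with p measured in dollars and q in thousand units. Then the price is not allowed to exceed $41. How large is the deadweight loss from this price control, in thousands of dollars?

In a free market, 251 - 4p = p - 4 gives the equilibrium p* = 51, q* = 47.
Since 41 < 51, the ceiling is binding.
At p = 41: qd = 251 - 4·41 = 87 and qs = 41 - 4 = 37.
Quantity traded falls to 37. At q = 37 the demand price is (251 - 37)/4 = 53.5 and the supply price is 4 + 37 = 41.
Deadweight loss = ½ · (53.5 - 41) · (47 - 37) = ½ · 12.5 · 10 = 62.5.

62.5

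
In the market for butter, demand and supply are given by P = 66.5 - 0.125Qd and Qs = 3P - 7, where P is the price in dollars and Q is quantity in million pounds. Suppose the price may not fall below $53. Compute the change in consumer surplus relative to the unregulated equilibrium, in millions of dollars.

-496

Rearranging demand gives Qd = 532 - 8P. In a free market, 532 - 8P = 3P - 7 gives the equilibrium P* = 49, Q* = 140.
Since 53 > 49, the floor is binding.
At P = 53: Qd = 532 - 8·53 = 108 and Qs = 3·53 - 7 = 152.
Consumer surplus without the control is ½ · (66.5 - 49) · 140 = 1225.
With the floor, consumers buy 108 units at 53, so CS = ½ · (66.5 - 53) · 108 = 729.
Change in consumer surplus = 729 - 1225 = -496.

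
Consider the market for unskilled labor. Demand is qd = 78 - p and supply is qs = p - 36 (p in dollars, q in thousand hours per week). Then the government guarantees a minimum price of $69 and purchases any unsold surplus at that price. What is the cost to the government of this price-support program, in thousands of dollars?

1656

Setting quantity demanded equal to quantity supplied, 78 - p = p - 36, gives p* = 57 and q* = 21.
The floor of 69 is above the equilibrium price 57, so it binds.
At p = 69: qd = 78 - 69 = 9 and qs = 69 - 36 = 33.
Surplus = qs - qd = 24.
Government expenditure = surplus × support price = 24 × 69 = 1656.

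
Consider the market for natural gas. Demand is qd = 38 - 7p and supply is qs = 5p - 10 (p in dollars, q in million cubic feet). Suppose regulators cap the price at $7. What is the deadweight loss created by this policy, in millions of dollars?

0

Without the control the market clears where 38 - 7p = 5p - 10, i.e. p* = 4 and q* = 10.
The ceiling of 7 is above the equilibrium price 4, so it is not binding; the market clears at p* = 4, q* = 10.
Since the control does not bind, no trades are prevented and deadweight loss is zero.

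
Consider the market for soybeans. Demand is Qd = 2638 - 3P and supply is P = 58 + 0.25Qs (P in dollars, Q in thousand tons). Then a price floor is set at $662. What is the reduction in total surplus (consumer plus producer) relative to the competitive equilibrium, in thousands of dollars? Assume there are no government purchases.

Rearranging supply gives Qs = 4P - 232. Without the control the market clears where 2638 - 3P = 4P - 232, i.e. P* = 410 and Q* = 1408.
Since 662 > 410, the floor is binding.
At P = 662: Qd = 2638 - 3·662 = 652 and Qs = 4·662 - 232 = 2416.
Quantity traded falls to 652. At Q = 652 the demand price is (2638 - 652)/3 = 662 and the supply price is (232 + 652)/4 = 221.
Deadweight loss = ½ · (662 - 221) · (1408 - 652) = ½ · 441 · 756 = 166698.

166698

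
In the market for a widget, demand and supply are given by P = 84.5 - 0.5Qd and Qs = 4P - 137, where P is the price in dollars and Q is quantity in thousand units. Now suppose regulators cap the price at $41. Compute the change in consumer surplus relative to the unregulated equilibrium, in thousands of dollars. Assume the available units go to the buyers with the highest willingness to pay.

Rearranging demand gives Qd = 169 - 2P. Without the control the market clears where 169 - 2P = 4P - 137, i.e. P* = 51 and Q* = 67.
The ceiling of 41 is below the equilibrium price 51, so it binds.
At P = 41: Qd = 169 - 2·41 = 87 and Qs = 4·41 - 137 = 27.
Consumer surplus without the control is ½ · (84.5 - 51) · 67 = 1122.25.
With the ceiling, 27 units are sold at 41 (assume they go to the highest-value buyers). The demand price at Q = 27 is 71, so CS = ½ · [(84.5 - 41) + (71 - 41)] · 27 = 992.25.
Change in consumer surplus = 992.25 - 1122.25 = -130.

-130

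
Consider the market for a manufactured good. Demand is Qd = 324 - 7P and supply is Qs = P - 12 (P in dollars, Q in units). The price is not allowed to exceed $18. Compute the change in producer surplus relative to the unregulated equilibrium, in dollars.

-432

Equilibrium: 324 - 7P = P - 12, so 336 = 8P and P* = 42, Q* = 30.
Since 18 < 42, the ceiling is binding.
At P = 18: Qd = 324 - 7·18 = 198 and Qs = 18 - 12 = 6.
Producer surplus without the control is ½ · (42 - 12) · 30 = 450.
With the ceiling, producers sell 6 units at 18, so PS = ½ · (18 - 12) · 6 = 18.
Change in producer surplus = 18 - 450 = -432.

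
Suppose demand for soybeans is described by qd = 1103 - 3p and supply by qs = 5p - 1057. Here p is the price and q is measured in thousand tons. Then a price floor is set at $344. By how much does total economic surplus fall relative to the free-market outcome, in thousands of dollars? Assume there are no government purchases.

13142.4

Without the control the market clears where 1103 - 3p = 5p - 1057, i.e. p* = 270 and q* = 293.
Because the floor (344) lies above the market-clearing price, it is binding.
At p = 344: qd = 1103 - 3·344 = 71 and qs = 5·344 - 1057 = 663.
Quantity traded falls to 71. At q = 71 the demand price is (1103 - 71)/3 = 344 and the supply price is (1057 + 71)/5 = 225.6.
Deadweight loss = ½ · (344 - 225.6) · (293 - 71) = ½ · 118.4 · 222 = 13142.4.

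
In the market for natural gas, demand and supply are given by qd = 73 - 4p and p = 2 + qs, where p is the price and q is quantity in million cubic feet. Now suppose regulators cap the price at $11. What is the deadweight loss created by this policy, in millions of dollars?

10

Rearranging supply gives qs = p - 2. Setting quantity demanded equal to quantity supplied, 73 - 4p = p - 2, gives p* = 15 and q* = 13.
The ceiling of 11 is below the equilibrium price 15, so it binds.
At p = 11: qd = 73 - 4·11 = 29 and qs = 11 - 2 = 9.
Quantity traded falls to 9. At q = 9 the demand price is (73 - 9)/4 = 16 and the supply price is 2 + 9 = 11.
Deadweight loss = ½ · (16 - 11) · (13 - 9) = ½ · 5 · 4 = 10.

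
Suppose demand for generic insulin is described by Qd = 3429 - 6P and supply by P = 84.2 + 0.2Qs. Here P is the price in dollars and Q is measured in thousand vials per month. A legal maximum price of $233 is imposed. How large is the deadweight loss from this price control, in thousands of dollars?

62741.25

Rearranging supply gives Qs = 5P - 421. Setting quantity demanded equal to quantity supplied, 3429 - 6P = 5P - 421, gives P* = 350 and Q* = 1329.
The ceiling of 233 is below the equilibrium price 350, so it binds.
At P = 233: Qd = 3429 - 6·233 = 2031 and Qs = 5·233 - 421 = 744.
Quantity traded falls to 744. At Q = 744 the demand price is (3429 - 744)/6 = 447.5 and the supply price is (421 + 744)/5 = 233.
Deadweight loss = ½ · (447.5 - 233) · (1329 - 744) = ½ · 214.5 · 585 = 62741.25.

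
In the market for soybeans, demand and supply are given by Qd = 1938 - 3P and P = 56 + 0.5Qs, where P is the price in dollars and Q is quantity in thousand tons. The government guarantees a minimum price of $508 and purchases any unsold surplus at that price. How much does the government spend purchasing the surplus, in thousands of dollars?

248920

Rearranging supply gives Qs = 2P - 112. Without the control the market clears where 1938 - 3P = 2P - 112, i.e. P* = 410 and Q* = 708.
Since 508 > 410, the floor is binding.
At P = 508: Qd = 1938 - 3·508 = 414 and Qs = 2·508 - 112 = 904.
Surplus = Qs - Qd = 490.
Government expenditure = surplus × support price = 490 × 508 = 248920.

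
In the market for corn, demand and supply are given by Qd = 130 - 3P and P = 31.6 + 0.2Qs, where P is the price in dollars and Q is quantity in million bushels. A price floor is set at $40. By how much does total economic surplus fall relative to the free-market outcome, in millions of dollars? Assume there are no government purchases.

38.4

Rearranging supply gives Qs = 5P - 158. Setting quantity demanded equal to quantity supplied, 130 - 3P = 5P - 158, gives P* = 36 and Q* = 22.
Since 40 > 36, the floor is binding.
At P = 40: Qd = 130 - 3·40 = 10 and Qs = 5·40 - 158 = 42.
Quantity traded falls to 10. At Q = 10 the demand price is (130 - 10)/3 = 40 and the supply price is (158 + 10)/5 = 33.6.
Deadweight loss = ½ · (40 - 33.6) · (22 - 10) = ½ · 6.4 · 12 = 38.4.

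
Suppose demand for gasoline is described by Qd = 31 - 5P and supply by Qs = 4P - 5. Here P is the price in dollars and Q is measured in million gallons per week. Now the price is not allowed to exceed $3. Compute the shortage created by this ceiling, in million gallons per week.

Without the control the market clears where 31 - 5P = 4P - 5, i.e. P* = 4 and Q* = 11.
Because the ceiling (3) lies below the market-clearing price, it is binding.
At P = 3: Qd = 31 - 5·3 = 16 and Qs = 4·3 - 5 = 7.
Shortage = Qd - Qs = 16 - 7 = 9.

9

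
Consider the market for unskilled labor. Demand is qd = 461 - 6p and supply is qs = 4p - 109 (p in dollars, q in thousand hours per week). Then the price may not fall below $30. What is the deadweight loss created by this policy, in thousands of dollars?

0

In a free market, 461 - 6p = 4p - 109 gives the equilibrium p* = 57, q* = 119.
The floor of 30 is below the equilibrium price 57, so it is not binding; the market clears at p* = 57, q* = 119.
Since the control does not bind, no trades are prevented and deadweight loss is zero.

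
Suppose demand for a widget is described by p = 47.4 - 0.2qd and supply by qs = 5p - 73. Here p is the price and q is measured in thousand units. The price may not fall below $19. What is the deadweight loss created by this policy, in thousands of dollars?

0

Rearranging demand gives qd = 237 - 5p. In a free market, 237 - 5p = 5p - 73 gives the equilibrium p* = 31, q* = 82.
The floor of 19 is below the equilibrium price 31, so it is not binding; the market clears at p* = 31, q* = 82.
Since the control does not bind, no trades are prevented and deadweight loss is zero.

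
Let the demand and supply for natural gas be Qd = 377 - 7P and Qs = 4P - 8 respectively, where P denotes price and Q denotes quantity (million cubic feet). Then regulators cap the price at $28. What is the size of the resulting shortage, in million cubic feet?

77

In a free market, 377 - 7P = 4P - 8 gives the equilibrium P* = 35, Q* = 132.
The ceiling of 28 is below the equilibrium price 35, so it binds.
At P = 28: Qd = 377 - 7·28 = 181 and Qs = 4·28 - 8 = 104.
Shortage = Qd - Qs = 181 - 104 = 77.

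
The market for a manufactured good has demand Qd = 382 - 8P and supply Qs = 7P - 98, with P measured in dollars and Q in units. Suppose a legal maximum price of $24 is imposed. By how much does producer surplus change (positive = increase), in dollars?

-784

Setting quantity demanded equal to quantity supplied, 382 - 8P = 7P - 98, gives P* = 32 and Q* = 126.
Since 24 < 32, the ceiling is binding.
At P = 24: Qd = 382 - 8·24 = 190 and Qs = 7·24 - 98 = 70.
Producer surplus without the control is ½ · (32 - 14) · 126 = 1134.
With the ceiling, producers sell 70 units at 24, so PS = ½ · (24 - 14) · 70 = 350.
Change in producer surplus = 350 - 1134 = -784.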